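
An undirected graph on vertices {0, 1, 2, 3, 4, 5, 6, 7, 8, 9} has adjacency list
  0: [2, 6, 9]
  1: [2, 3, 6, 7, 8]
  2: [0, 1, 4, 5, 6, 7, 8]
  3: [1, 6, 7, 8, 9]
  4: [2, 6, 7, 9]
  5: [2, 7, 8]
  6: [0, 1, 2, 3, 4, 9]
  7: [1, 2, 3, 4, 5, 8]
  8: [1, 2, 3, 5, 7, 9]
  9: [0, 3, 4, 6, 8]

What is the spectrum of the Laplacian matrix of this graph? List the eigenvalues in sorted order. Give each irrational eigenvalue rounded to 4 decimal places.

[0, 2.2528, 3.1554, 3.7753, 4.7980, 6.0823, 6.2811, 7.3680, 7.7393, 8.5476]

Reading degrees in the order [0, 1, 2, 3, 4, 5, 6, 7, 8, 9] gives [3, 5, 7, 5, 4, 3, 6, 6, 6, 5]; set D = diag(3, 5, 7, 5, 4, 3, 6, 6, 6, 5) and form L = D - A. The multiplicity of 0 as a Laplacian eigenvalue equals the number of connected components. The eigenvalues sum to 50, which equals trace(L) = 2|E|.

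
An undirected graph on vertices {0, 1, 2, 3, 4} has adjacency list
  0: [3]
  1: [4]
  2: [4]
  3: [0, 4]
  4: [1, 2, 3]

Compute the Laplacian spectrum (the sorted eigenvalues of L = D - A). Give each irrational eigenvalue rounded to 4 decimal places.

Each diagonal entry of L is the vertex degree and each off-diagonal entry is -1 where an edge is present, 0 otherwise; in the order [0, 1, 2, 3, 4] the diagonal is [1, 1, 1, 2, 3]. The multiplicity of 0 as a Laplacian eigenvalue equals the number of connected components. The largest eigenvalue, 4.1701, is at most the vertex count 5. There is one zero in the spectrum, matching the 1 component.

[0, 0.5188, 1, 2.3111, 4.1701]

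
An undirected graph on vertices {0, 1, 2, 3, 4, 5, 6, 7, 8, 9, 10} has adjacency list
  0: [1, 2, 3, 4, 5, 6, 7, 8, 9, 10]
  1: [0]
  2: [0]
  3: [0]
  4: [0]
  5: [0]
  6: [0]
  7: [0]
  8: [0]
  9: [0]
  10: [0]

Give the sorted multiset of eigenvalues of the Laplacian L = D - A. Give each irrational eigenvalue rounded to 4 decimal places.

[0, 1, 1, 1, 1, 1, 1, 1, 1, 1, 11]

Each diagonal entry of L is the vertex degree and each off-diagonal entry is -1 where an edge is present, 0 otherwise; in the order [0, 1, 2, 3, 4, 5, 6, 7, 8, 9, 10] the diagonal is [10, 1, 1, 1, 1, 1, 1, 1, 1, 1, 1]. Since every row of L sums to 0, the all-ones vector is in the kernel and 0 is an eigenvalue. The single zero eigenvalue shows the graph is connected. The largest eigenvalue, 11, is at most the vertex count 11.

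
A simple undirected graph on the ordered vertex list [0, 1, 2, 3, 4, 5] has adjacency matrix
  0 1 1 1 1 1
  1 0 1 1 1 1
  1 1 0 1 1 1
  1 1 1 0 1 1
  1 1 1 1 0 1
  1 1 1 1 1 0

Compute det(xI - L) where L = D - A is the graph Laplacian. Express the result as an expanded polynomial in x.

x^6 - 30x^5 + 360x^4 - 2160x^3 + 6480x^2 - 7776x

Reading degrees in the order [0, 1, 2, 3, 4, 5] gives [5, 5, 5, 5, 5, 5]; set D = diag(5, 5, 5, 5, 5, 5) and form L = D - A. L has integer entries, so p(x) = det(xI - L) has integer coefficients. Expanding the determinant yields x^6 - 30x^5 + 360x^4 - 2160x^3 + 6480x^2 - 7776x. The coefficient of x^5 equals -trace(L) = -30, matching the sum of degrees. By the matrix-tree theorem the graph has (1/6) * product of the nonzero eigenvalues = 1296 spanning trees. The largest eigenvalue, 6, is at most the vertex count 6.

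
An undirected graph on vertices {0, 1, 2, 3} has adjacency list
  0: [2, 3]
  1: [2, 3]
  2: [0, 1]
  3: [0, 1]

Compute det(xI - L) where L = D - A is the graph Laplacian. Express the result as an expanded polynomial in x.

x^4 - 8x^3 + 20x^2 - 16x

Each diagonal entry of L is the vertex degree and each off-diagonal entry is -1 where an edge is present, 0 otherwise; in the order [0, 1, 2, 3] the diagonal is [2, 2, 2, 2]. Computing det(xI - L) by cofactor expansion (or equivalently via sum-over-permutations) gives x^4 - 8x^3 + 20x^2 - 16x. The coefficient of x^3 equals -trace(L) = -8, matching the sum of degrees. By the matrix-tree theorem the graph has (1/4) * product of the nonzero eigenvalues = 4 spanning trees. The eigenvalues sum to 8, which equals trace(L) = 2|E|.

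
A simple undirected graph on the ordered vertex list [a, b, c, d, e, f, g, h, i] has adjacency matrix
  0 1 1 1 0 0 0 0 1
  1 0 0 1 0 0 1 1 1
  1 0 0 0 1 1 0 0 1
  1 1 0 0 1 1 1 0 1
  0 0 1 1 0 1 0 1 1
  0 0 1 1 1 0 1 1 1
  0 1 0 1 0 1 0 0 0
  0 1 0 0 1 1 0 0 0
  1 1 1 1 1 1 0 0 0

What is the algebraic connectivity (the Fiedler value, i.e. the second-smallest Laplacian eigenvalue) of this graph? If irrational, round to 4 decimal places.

2.6080

With the vertex order [a, b, c, d, e, f, g, h, i], the degrees are [4, 5, 4, 6, 5, 6, 3, 3, 6], giving D = diag(4, 5, 4, 6, 5, 6, 3, 3, 6) and L = D - A. Computing the eigenvalues of L and sorting gives [0, 2.6080, 2.6887, 3.7645, 5.0935, 6, 6.6285, 7.3427, 7.8741]. The Fiedler value lambda_2 = 2.6080 is strictly positive, so the graph is connected. The eigenvalues sum to 42, which equals trace(L) = 2|E|.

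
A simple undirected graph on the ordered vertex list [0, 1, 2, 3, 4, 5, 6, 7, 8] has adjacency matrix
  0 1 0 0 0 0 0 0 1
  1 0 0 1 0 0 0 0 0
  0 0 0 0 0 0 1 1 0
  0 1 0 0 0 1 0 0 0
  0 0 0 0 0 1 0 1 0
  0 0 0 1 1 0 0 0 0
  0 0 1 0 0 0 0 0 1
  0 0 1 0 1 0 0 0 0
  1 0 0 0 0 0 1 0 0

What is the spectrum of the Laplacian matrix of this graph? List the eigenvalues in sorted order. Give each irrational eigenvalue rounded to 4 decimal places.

With the vertex order [0, 1, 2, 3, 4, 5, 6, 7, 8], the degrees are [2, 2, 2, 2, 2, 2, 2, 2, 2], giving D = diag(2, 2, 2, 2, 2, 2, 2, 2, 2) and L = D - A. Diagonalising L (or applying a numerical eigensolver to the 9x9 matrix) gives the spectrum above. By the matrix-tree theorem the graph has (1/9) * product of the nonzero eigenvalues = 9 spanning trees.

[0, 0.4679, 0.4679, 1.6527, 1.6527, 3, 3, 3.8794, 3.8794]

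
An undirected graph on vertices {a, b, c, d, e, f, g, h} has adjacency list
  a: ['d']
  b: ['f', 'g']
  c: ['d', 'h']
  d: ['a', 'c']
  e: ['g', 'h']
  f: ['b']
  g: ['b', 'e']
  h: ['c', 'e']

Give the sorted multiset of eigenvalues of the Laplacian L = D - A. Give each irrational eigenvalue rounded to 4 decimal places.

Each diagonal entry of L is the vertex degree and each off-diagonal entry is -1 where an edge is present, 0 otherwise; in the order [a, b, c, d, e, f, g, h] the diagonal is [1, 2, 2, 2, 2, 1, 2, 2]. Diagonalising L (or applying a numerical eigensolver to the 8x8 matrix) gives the spectrum above. The largest eigenvalue, 3.8478, is at most the vertex count 8.

[0, 0.1522, 0.5858, 1.2346, 2, 2.7654, 3.4142, 3.8478]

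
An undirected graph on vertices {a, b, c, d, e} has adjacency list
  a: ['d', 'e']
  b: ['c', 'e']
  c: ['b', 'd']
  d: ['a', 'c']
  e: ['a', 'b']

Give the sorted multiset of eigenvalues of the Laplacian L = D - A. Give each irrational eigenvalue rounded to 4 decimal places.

With the vertex order [a, b, c, d, e], the degrees are [2, 2, 2, 2, 2], giving D = diag(2, 2, 2, 2, 2) and L = D - A. L is symmetric positive semidefinite, so every eigenvalue is real and nonnegative. The single zero eigenvalue shows the graph is connected. There is one zero in the spectrum, matching the 1 component. The largest eigenvalue, 3.6180, is at most the vertex count 5.

[0, 1.3820, 1.3820, 3.6180, 3.6180]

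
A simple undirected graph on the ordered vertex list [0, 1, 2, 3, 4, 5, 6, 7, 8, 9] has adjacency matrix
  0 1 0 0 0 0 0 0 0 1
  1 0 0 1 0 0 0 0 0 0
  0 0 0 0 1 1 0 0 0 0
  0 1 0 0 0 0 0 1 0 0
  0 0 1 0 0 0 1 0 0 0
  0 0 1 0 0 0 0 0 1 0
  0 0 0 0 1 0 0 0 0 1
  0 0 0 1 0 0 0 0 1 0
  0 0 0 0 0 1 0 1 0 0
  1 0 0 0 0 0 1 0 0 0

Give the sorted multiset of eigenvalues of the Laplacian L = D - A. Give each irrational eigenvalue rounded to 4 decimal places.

Reading degrees in the order [0, 1, 2, 3, 4, 5, 6, 7, 8, 9] gives [2, 2, 2, 2, 2, 2, 2, 2, 2, 2]; set D = diag(2, 2, 2, 2, 2, 2, 2, 2, 2, 2) and form L = D - A. Diagonalising L (or applying a numerical eigensolver to the 10x10 matrix) gives the spectrum above. The single zero eigenvalue shows the graph is connected. The eigenvalues sum to 20, which equals trace(L) = 2|E|. The largest eigenvalue, 4, is at most the vertex count 10.

[0, 0.3820, 0.3820, 1.3820, 1.3820, 2.6180, 2.6180, 3.6180, 3.6180, 4]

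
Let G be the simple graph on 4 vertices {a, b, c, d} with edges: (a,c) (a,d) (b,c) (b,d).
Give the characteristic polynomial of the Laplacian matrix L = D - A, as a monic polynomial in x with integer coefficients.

Reading degrees in the order [a, b, c, d] gives [2, 2, 2, 2]; set D = diag(2, 2, 2, 2) and form L = D - A. L has integer entries, so p(x) = det(xI - L) has integer coefficients. Expanding the determinant yields x^4 - 8x^3 + 20x^2 - 16x. Since p(0) = det(-L) = 0, x divides p(x).

x^4 - 8x^3 + 20x^2 - 16x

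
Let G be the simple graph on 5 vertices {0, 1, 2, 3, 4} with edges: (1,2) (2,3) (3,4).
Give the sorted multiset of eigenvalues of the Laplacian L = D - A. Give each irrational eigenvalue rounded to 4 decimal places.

With the vertex order [0, 1, 2, 3, 4], the degrees are [0, 1, 2, 2, 1], giving D = diag(0, 1, 2, 2, 1) and L = D - A. L is symmetric positive semidefinite, so every eigenvalue is real and nonnegative. The 2 zero eigenvalues correspond to the 2 connected components. There are 2 zeros in the spectrum, matching the 2 components. The largest eigenvalue, 3.4142, is at most the vertex count 5.

[0, 0, 0.5858, 2, 3.4142]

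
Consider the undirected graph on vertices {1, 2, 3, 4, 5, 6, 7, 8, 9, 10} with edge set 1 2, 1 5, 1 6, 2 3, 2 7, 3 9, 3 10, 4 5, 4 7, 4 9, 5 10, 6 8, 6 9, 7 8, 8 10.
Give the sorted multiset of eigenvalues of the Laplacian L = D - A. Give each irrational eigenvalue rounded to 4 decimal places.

Reading degrees in the order [1, 2, 3, 4, 5, 6, 7, 8, 9, 10] gives [3, 3, 3, 3, 3, 3, 3, 3, 3, 3]; set D = diag(3, 3, 3, 3, 3, 3, 3, 3, 3, 3) and form L = D - A. Since every row of L sums to 0, the all-ones vector is in the kernel and 0 is an eigenvalue. The eigenvalues sum to 30, which equals trace(L) = 2|E|.

[0, 2, 2, 2, 2, 2, 5, 5, 5, 5]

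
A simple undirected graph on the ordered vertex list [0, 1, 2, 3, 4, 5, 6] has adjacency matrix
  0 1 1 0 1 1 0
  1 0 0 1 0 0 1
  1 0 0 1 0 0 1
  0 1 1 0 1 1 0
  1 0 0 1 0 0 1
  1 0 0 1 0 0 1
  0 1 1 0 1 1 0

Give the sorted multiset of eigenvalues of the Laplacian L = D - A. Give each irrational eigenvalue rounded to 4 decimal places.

With the vertex order [0, 1, 2, 3, 4, 5, 6], the degrees are [4, 3, 3, 4, 3, 3, 4], giving D = diag(4, 3, 3, 4, 3, 3, 4) and L = D - A. The multiplicity of 0 as a Laplacian eigenvalue equals the number of connected components. The single zero eigenvalue shows the graph is connected. The eigenvalues sum to 24, which equals trace(L) = 2|E|.

[0, 3, 3, 3, 4, 4, 7]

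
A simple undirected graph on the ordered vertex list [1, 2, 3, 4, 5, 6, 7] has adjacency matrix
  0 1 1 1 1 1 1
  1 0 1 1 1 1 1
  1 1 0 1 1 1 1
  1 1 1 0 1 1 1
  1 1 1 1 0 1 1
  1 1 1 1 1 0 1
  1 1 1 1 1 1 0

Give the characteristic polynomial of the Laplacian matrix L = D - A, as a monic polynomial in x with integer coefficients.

With the vertex order [1, 2, 3, 4, 5, 6, 7], the degrees are [6, 6, 6, 6, 6, 6, 6], giving D = diag(6, 6, 6, 6, 6, 6, 6) and L = D - A. The eigenvalues of L are [0, 7, 7, 7, 7, 7, 7]; the characteristic polynomial is the product of (x - lambda_i), which multiplies out to x^7 - 42x^6 + 735x^5 - 6860x^4 + 36015x^3 - 100842x^2 + 117649x. The coefficient of x^6 equals -trace(L) = -42, matching the sum of degrees.

x^7 - 42x^6 + 735x^5 - 6860x^4 + 36015x^3 - 100842x^2 + 117649x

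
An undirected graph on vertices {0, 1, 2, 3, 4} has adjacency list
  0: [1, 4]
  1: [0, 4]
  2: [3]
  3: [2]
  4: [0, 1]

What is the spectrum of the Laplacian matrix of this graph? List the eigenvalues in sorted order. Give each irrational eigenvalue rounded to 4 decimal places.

With the vertex order [0, 1, 2, 3, 4], the degrees are [2, 2, 1, 1, 2], giving D = diag(2, 2, 1, 1, 2) and L = D - A. The multiplicity of 0 as a Laplacian eigenvalue equals the number of connected components. The 2 zero eigenvalues correspond to the 2 connected components. The eigenvalues sum to 8, which equals trace(L) = 2|E|.

[0, 0, 2, 3, 3]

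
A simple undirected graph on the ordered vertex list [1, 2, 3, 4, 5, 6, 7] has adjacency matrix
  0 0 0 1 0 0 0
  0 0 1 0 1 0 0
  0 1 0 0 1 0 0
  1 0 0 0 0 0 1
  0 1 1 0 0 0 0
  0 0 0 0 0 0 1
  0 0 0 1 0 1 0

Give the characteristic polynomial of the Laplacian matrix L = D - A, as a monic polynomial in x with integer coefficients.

Each diagonal entry of L is the vertex degree and each off-diagonal entry is -1 where an edge is present, 0 otherwise; in the order [1, 2, 3, 4, 5, 6, 7] the diagonal is [1, 2, 2, 2, 2, 1, 2]. Computing det(xI - L) by cofactor expansion (or equivalently via sum-over-permutations) gives x^7 - 12x^6 + 55x^5 - 118x^4 + 114x^3 - 36x^2. The constant term is 0 because L is singular (the all-ones vector lies in its kernel). The largest eigenvalue, 3.4142, is at most the vertex count 7. The eigenvalues sum to 12, which equals trace(L) = 2|E|.

x^7 - 12x^6 + 55x^5 - 118x^4 + 114x^3 - 36x^2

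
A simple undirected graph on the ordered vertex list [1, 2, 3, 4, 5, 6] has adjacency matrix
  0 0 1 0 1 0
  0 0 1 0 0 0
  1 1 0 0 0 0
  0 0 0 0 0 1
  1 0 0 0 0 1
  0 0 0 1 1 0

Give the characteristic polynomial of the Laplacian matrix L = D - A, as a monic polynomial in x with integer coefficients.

x^6 - 10x^5 + 36x^4 - 56x^3 + 35x^2 - 6x

Reading degrees in the order [1, 2, 3, 4, 5, 6] gives [2, 1, 2, 1, 2, 2]; set D = diag(2, 1, 2, 1, 2, 2) and form L = D - A. Computing det(xI - L) by cofactor expansion (or equivalently via sum-over-permutations) gives x^6 - 10x^5 + 36x^4 - 56x^3 + 35x^2 - 6x. Since p(0) = det(-L) = 0, x divides p(x). There is one zero in the spectrum, matching the 1 component.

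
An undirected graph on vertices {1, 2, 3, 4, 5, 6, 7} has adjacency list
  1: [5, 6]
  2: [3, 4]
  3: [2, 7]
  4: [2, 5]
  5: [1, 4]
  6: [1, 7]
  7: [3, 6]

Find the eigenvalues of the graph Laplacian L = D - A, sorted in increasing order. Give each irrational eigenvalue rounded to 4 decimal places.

[0, 0.7530, 0.7530, 2.4450, 2.4450, 3.8019, 3.8019]

Reading degrees in the order [1, 2, 3, 4, 5, 6, 7] gives [2, 2, 2, 2, 2, 2, 2]; set D = diag(2, 2, 2, 2, 2, 2, 2) and form L = D - A. The multiplicity of 0 as a Laplacian eigenvalue equals the number of connected components. The eigenvalues sum to 14, which equals trace(L) = 2|E|.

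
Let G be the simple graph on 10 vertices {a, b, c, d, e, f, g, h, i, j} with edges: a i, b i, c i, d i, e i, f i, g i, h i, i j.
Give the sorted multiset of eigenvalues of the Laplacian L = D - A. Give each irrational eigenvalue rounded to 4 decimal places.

[0, 1, 1, 1, 1, 1, 1, 1, 1, 10]

Each diagonal entry of L is the vertex degree and each off-diagonal entry is -1 where an edge is present, 0 otherwise; in the order [a, b, c, d, e, f, g, h, i, j] the diagonal is [1, 1, 1, 1, 1, 1, 1, 1, 9, 1]. Diagonalising L (or applying a numerical eigensolver to the 10x10 matrix) gives the spectrum above. The largest eigenvalue, 10, is at most the vertex count 10.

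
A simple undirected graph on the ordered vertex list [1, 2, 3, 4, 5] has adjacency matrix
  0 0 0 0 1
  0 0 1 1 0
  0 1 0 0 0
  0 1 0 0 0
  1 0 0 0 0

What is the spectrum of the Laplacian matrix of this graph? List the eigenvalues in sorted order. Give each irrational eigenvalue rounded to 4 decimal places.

[0, 0, 1, 2, 3]

With the vertex order [1, 2, 3, 4, 5], the degrees are [1, 2, 1, 1, 1], giving D = diag(1, 2, 1, 1, 1) and L = D - A. L is symmetric positive semidefinite, so every eigenvalue is real and nonnegative. The 2 zero eigenvalues correspond to the 2 connected components. The eigenvalues sum to 6, which equals trace(L) = 2|E|.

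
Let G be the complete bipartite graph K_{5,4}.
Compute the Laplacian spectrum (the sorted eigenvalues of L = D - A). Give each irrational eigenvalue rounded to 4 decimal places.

[0, 4, 4, 4, 4, 5, 5, 5, 9]

The graph has 9 vertices and degree multiset [5, 5, 5, 5, 4, 4, 4, 4, 4]; D is the diagonal matrix of degrees and L = D - A. L is symmetric positive semidefinite, so every eigenvalue is real and nonnegative. The eigenvalues sum to 40, which equals trace(L) = 2|E|.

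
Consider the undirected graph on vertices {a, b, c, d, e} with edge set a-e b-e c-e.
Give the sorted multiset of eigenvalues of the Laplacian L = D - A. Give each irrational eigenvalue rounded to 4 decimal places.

[0, 0, 1, 1, 4]

Each diagonal entry of L is the vertex degree and each off-diagonal entry is -1 where an edge is present, 0 otherwise; in the order [a, b, c, d, e] the diagonal is [1, 1, 1, 0, 3]. Diagonalising L (or applying a numerical eigensolver to the 5x5 matrix) gives the spectrum above. The 2 zero eigenvalues correspond to the 2 connected components. There are 2 zeros in the spectrum, matching the 2 components.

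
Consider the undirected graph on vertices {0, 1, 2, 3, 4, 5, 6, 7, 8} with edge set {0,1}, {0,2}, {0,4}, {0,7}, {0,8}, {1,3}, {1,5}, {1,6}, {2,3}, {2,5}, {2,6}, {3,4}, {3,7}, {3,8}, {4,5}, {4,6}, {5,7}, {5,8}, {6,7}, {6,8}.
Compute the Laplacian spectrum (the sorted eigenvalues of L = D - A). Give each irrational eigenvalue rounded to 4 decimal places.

Each diagonal entry of L is the vertex degree and each off-diagonal entry is -1 where an edge is present, 0 otherwise; in the order [0, 1, 2, 3, 4, 5, 6, 7, 8] the diagonal is [5, 4, 4, 5, 4, 5, 5, 4, 4]. The multiplicity of 0 as a Laplacian eigenvalue equals the number of connected components. The single zero eigenvalue shows the graph is connected.

[0, 4, 4, 4, 4, 5, 5, 5, 9]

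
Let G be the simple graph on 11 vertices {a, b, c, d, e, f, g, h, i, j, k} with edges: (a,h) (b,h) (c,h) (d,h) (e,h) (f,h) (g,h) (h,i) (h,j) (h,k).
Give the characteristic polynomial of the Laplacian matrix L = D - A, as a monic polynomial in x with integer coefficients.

Reading degrees in the order [a, b, c, d, e, f, g, h, i, j, k] gives [1, 1, 1, 1, 1, 1, 1, 10, 1, 1, 1]; set D = diag(1, 1, 1, 1, 1, 1, 1, 10, 1, 1, 1) and form L = D - A. The eigenvalues of L are [0, 1, 1, 1, 1, 1, 1, 1, 1, 1, 11]; the characteristic polynomial is the product of (x - lambda_i), which multiplies out to x^11 - 20x^10 + 135x^9 - 480x^8 + 1050x^7 - 1512x^6 + 1470x^5 - 960x^4 + 405x^3 - 100x^2 + 11x. Since p(0) = det(-L) = 0, x divides p(x). The eigenvalues sum to 20, which equals trace(L) = 2|E|. By the matrix-tree theorem the graph has (1/11) * product of the nonzero eigenvalues = 1 spanning tree.

x^11 - 20x^10 + 135x^9 - 480x^8 + 1050x^7 - 1512x^6 + 1470x^5 - 960x^4 + 405x^3 - 100x^2 + 11x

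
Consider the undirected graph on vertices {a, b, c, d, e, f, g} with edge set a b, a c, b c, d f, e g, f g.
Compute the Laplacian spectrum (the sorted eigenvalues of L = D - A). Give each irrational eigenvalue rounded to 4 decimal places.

Reading degrees in the order [a, b, c, d, e, f, g] gives [2, 2, 2, 1, 1, 2, 2]; set D = diag(2, 2, 2, 1, 1, 2, 2) and form L = D - A. L is symmetric positive semidefinite, so every eigenvalue is real and nonnegative. The 2 zero eigenvalues correspond to the 2 connected components. There are 2 zeros in the spectrum, matching the 2 components. The eigenvalues sum to 12, which equals trace(L) = 2|E|.

[0, 0, 0.5858, 2, 3, 3, 3.4142]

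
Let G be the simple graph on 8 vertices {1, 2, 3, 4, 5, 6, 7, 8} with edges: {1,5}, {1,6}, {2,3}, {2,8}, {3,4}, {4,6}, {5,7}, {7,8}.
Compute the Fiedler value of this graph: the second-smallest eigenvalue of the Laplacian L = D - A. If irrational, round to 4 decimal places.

Reading degrees in the order [1, 2, 3, 4, 5, 6, 7, 8] gives [2, 2, 2, 2, 2, 2, 2, 2]; set D = diag(2, 2, 2, 2, 2, 2, 2, 2) and form L = D - A. The smallest Laplacian eigenvalue is always 0. The next one, lambda_2 = 0.5858, measures how hard the graph is to disconnect: larger values mean better connectivity. By the matrix-tree theorem the graph has (1/8) * product of the nonzero eigenvalues = 8 spanning trees.

0.5858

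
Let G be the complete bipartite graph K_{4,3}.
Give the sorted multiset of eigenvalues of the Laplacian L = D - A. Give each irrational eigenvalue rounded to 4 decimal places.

The graph has 7 vertices and degree multiset [4, 4, 4, 3, 3, 3, 3]; D is the diagonal matrix of degrees and L = D - A. Since every row of L sums to 0, the all-ones vector is in the kernel and 0 is an eigenvalue. The single zero eigenvalue shows the graph is connected. The largest eigenvalue, 7, is at most the vertex count 7.

[0, 3, 3, 3, 4, 4, 7]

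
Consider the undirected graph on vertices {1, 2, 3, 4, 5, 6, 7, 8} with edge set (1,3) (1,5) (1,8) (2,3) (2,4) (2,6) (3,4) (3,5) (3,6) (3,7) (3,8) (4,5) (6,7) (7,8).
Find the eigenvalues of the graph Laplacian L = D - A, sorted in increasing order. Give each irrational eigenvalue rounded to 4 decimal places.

[0, 1.7530, 1.7530, 3.4450, 3.4450, 4.8019, 4.8019, 8]

Reading degrees in the order [1, 2, 3, 4, 5, 6, 7, 8] gives [3, 3, 7, 3, 3, 3, 3, 3]; set D = diag(3, 3, 7, 3, 3, 3, 3, 3) and form L = D - A. Since every row of L sums to 0, the all-ones vector is in the kernel and 0 is an eigenvalue. The single zero eigenvalue shows the graph is connected.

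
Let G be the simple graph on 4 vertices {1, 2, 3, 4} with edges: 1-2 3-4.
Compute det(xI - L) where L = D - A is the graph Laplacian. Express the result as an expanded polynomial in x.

With the vertex order [1, 2, 3, 4], the degrees are [1, 1, 1, 1], giving D = diag(1, 1, 1, 1) and L = D - A. Computing det(xI - L) by cofactor expansion (or equivalently via sum-over-permutations) gives x^4 - 4x^3 + 4x^2. The coefficient of x^3 equals -trace(L) = -4, matching the sum of degrees. The eigenvalues sum to 4, which equals trace(L) = 2|E|.

x^4 - 4x^3 + 4x^2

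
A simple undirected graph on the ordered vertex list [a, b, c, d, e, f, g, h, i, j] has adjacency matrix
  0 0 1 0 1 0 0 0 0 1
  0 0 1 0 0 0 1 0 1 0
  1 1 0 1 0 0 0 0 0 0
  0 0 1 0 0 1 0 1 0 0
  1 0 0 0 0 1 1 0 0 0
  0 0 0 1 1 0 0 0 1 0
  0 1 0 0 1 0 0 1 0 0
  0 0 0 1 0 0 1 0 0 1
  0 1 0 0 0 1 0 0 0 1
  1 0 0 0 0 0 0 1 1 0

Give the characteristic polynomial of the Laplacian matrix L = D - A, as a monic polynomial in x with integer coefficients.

x^10 - 30x^9 + 390x^8 - 2880x^7 + 13305x^6 - 39882x^5 + 77640x^4 - 94800x^3 + 66000x^2 - 20000x

Each diagonal entry of L is the vertex degree and each off-diagonal entry is -1 where an edge is present, 0 otherwise; in the order [a, b, c, d, e, f, g, h, i, j] the diagonal is [3, 3, 3, 3, 3, 3, 3, 3, 3, 3]. The eigenvalues of L are [0, 2, 2, 2, 2, 2, 5, 5, 5, 5]; the characteristic polynomial is the product of (x - lambda_i), which multiplies out to x^10 - 30x^9 + 390x^8 - 2880x^7 + 13305x^6 - 39882x^5 + 77640x^4 - 94800x^3 + 66000x^2 - 20000x. The coefficient of x^9 equals -trace(L) = -30, matching the sum of degrees. The eigenvalues sum to 30, which equals trace(L) = 2|E|.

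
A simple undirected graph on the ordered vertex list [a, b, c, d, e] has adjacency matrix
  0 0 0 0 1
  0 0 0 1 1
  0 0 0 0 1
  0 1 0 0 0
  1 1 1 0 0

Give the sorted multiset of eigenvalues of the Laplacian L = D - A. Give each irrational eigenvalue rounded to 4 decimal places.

[0, 0.5188, 1, 2.3111, 4.1701]

Each diagonal entry of L is the vertex degree and each off-diagonal entry is -1 where an edge is present, 0 otherwise; in the order [a, b, c, d, e] the diagonal is [1, 2, 1, 1, 3]. Since every row of L sums to 0, the all-ones vector is in the kernel and 0 is an eigenvalue.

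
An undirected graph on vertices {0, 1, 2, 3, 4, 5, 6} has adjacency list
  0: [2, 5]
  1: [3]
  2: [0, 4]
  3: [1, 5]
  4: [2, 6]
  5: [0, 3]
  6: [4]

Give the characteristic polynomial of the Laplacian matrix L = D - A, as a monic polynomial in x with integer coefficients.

Each diagonal entry of L is the vertex degree and each off-diagonal entry is -1 where an edge is present, 0 otherwise; in the order [0, 1, 2, 3, 4, 5, 6] the diagonal is [2, 1, 2, 2, 2, 2, 1]. L has integer entries, so p(x) = det(xI - L) has integer coefficients. Expanding the determinant yields x^7 - 12x^6 + 55x^5 - 120x^4 + 126x^3 - 56x^2 + 7x. The constant term is 0 because L is singular (the all-ones vector lies in its kernel). The eigenvalues sum to 12, which equals trace(L) = 2|E|. The largest eigenvalue, 3.8019, is at most the vertex count 7.

x^7 - 12x^6 + 55x^5 - 120x^4 + 126x^3 - 56x^2 + 7x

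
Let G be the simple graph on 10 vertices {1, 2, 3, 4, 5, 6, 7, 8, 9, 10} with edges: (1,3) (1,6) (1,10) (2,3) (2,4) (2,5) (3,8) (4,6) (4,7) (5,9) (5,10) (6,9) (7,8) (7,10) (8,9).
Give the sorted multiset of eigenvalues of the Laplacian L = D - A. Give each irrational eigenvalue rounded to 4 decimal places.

With the vertex order [1, 2, 3, 4, 5, 6, 7, 8, 9, 10], the degrees are [3, 3, 3, 3, 3, 3, 3, 3, 3, 3], giving D = diag(3, 3, 3, 3, 3, 3, 3, 3, 3, 3) and L = D - A. L is symmetric positive semidefinite, so every eigenvalue is real and nonnegative. The single zero eigenvalue shows the graph is connected. There is one zero in the spectrum, matching the 1 component. The largest eigenvalue, 5, is at most the vertex count 10.

[0, 2, 2, 2, 2, 2, 5, 5, 5, 5]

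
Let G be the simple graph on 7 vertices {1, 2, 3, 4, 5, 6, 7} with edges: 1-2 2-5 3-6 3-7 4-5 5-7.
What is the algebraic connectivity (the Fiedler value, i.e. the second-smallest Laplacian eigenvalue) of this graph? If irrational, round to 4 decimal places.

0.2603

Reading degrees in the order [1, 2, 3, 4, 5, 6, 7] gives [1, 2, 2, 1, 3, 1, 2]; set D = diag(1, 2, 2, 1, 3, 1, 2) and form L = D - A. The sorted Laplacian eigenvalues are [0, 0.2603, 0.6262, 1.4055, 2.2742, 3.0996, 4.3342]; the algebraic connectivity is the second entry, 0.2603.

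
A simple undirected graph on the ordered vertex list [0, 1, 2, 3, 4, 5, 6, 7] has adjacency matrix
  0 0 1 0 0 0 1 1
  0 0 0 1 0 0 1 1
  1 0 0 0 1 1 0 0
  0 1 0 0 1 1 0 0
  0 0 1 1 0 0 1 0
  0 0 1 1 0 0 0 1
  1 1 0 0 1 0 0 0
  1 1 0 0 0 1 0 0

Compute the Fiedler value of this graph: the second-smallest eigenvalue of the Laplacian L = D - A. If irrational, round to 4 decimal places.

With the vertex order [0, 1, 2, 3, 4, 5, 6, 7], the degrees are [3, 3, 3, 3, 3, 3, 3, 3], giving D = diag(3, 3, 3, 3, 3, 3, 3, 3) and L = D - A. Computing the eigenvalues of L and sorting gives [0, 2, 2, 2, 4, 4, 4, 6]. The Fiedler value lambda_2 = 2 is strictly positive, so the graph is connected. The eigenvalues sum to 24, which equals trace(L) = 2|E|.

2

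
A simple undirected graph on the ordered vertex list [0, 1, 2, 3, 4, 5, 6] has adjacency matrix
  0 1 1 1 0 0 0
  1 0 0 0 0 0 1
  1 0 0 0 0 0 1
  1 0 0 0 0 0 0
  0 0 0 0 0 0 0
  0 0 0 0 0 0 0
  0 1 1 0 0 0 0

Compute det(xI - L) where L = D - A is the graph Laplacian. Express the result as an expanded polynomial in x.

x^7 - 10x^6 + 34x^5 - 46x^4 + 20x^3

Reading degrees in the order [0, 1, 2, 3, 4, 5, 6] gives [3, 2, 2, 1, 0, 0, 2]; set D = diag(3, 2, 2, 1, 0, 0, 2) and form L = D - A. L has integer entries, so p(x) = det(xI - L) has integer coefficients. Expanding the determinant yields x^7 - 10x^6 + 34x^5 - 46x^4 + 20x^3. The constant term is 0 because L is singular (the all-ones vector lies in its kernel). The eigenvalues sum to 10, which equals trace(L) = 2|E|. There are 3 zeros in the spectrum, matching the 3 components.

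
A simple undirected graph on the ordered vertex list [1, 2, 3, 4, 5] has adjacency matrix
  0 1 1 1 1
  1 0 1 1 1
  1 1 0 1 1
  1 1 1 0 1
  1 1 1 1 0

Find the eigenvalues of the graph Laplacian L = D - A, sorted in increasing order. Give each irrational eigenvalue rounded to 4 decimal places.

[0, 5, 5, 5, 5]

With the vertex order [1, 2, 3, 4, 5], the degrees are [4, 4, 4, 4, 4], giving D = diag(4, 4, 4, 4, 4) and L = D - A. L is symmetric positive semidefinite, so every eigenvalue is real and nonnegative. By the matrix-tree theorem the graph has (1/5) * product of the nonzero eigenvalues = 125 spanning trees. The eigenvalues sum to 20, which equals trace(L) = 2|E|.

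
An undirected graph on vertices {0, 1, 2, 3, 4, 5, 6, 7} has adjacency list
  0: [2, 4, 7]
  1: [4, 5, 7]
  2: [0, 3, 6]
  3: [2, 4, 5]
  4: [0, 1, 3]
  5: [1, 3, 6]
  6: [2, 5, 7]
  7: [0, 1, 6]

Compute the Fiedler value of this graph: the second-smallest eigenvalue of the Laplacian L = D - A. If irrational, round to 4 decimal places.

Reading degrees in the order [0, 1, 2, 3, 4, 5, 6, 7] gives [3, 3, 3, 3, 3, 3, 3, 3]; set D = diag(3, 3, 3, 3, 3, 3, 3, 3) and form L = D - A. The sorted Laplacian eigenvalues are [0, 2, 2, 2, 4, 4, 4, 6]; the algebraic connectivity is the second entry, 2. By the matrix-tree theorem the graph has (1/8) * product of the nonzero eigenvalues = 384 spanning trees.

2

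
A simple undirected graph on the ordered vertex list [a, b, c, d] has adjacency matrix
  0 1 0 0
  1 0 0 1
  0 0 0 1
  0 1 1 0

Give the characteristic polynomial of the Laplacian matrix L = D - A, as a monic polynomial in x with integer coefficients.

Reading degrees in the order [a, b, c, d] gives [1, 2, 1, 2]; set D = diag(1, 2, 1, 2) and form L = D - A. L has integer entries, so p(x) = det(xI - L) has integer coefficients. Expanding the determinant yields x^4 - 6x^3 + 10x^2 - 4x. Since p(0) = det(-L) = 0, x divides p(x). The eigenvalues sum to 6, which equals trace(L) = 2|E|.

x^4 - 6x^3 + 10x^2 - 4x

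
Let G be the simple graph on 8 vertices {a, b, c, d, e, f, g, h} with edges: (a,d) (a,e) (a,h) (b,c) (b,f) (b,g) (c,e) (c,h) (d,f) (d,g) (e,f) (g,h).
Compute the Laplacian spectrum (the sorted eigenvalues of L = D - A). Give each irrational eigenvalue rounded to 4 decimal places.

Each diagonal entry of L is the vertex degree and each off-diagonal entry is -1 where an edge is present, 0 otherwise; in the order [a, b, c, d, e, f, g, h] the diagonal is [3, 3, 3, 3, 3, 3, 3, 3]. Diagonalising L (or applying a numerical eigensolver to the 8x8 matrix) gives the spectrum above.

[0, 2, 2, 2, 4, 4, 4, 6]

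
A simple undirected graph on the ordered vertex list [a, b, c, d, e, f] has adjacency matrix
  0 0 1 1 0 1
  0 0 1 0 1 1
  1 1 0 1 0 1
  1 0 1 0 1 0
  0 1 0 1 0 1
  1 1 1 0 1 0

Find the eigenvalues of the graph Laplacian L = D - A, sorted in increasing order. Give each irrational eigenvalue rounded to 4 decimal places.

[0, 2.2679, 3, 4, 5, 5.7321]

Each diagonal entry of L is the vertex degree and each off-diagonal entry is -1 where an edge is present, 0 otherwise; in the order [a, b, c, d, e, f] the diagonal is [3, 3, 4, 3, 3, 4]. Since every row of L sums to 0, the all-ones vector is in the kernel and 0 is an eigenvalue. The single zero eigenvalue shows the graph is connected. By the matrix-tree theorem the graph has (1/6) * product of the nonzero eigenvalues = 130 spanning trees.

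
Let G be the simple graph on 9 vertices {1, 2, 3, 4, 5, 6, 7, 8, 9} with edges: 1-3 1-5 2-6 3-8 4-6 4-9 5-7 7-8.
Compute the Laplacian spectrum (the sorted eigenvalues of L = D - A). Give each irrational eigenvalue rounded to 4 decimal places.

Each diagonal entry of L is the vertex degree and each off-diagonal entry is -1 where an edge is present, 0 otherwise; in the order [1, 2, 3, 4, 5, 6, 7, 8, 9] the diagonal is [2, 1, 2, 2, 2, 2, 2, 2, 1]. The multiplicity of 0 as a Laplacian eigenvalue equals the number of connected components. The 2 zero eigenvalues correspond to the 2 connected components. The largest eigenvalue, 3.6180, is at most the vertex count 9. There are 2 zeros in the spectrum, matching the 2 components.

[0, 0, 0.5858, 1.3820, 1.3820, 2, 3.4142, 3.6180, 3.6180]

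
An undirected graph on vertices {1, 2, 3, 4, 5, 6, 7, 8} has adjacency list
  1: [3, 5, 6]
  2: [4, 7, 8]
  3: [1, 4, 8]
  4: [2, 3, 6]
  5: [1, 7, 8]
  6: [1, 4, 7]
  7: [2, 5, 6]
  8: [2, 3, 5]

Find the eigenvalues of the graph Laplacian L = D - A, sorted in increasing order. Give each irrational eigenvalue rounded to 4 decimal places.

Each diagonal entry of L is the vertex degree and each off-diagonal entry is -1 where an edge is present, 0 otherwise; in the order [1, 2, 3, 4, 5, 6, 7, 8] the diagonal is [3, 3, 3, 3, 3, 3, 3, 3]. Diagonalising L (or applying a numerical eigensolver to the 8x8 matrix) gives the spectrum above. The eigenvalues sum to 24, which equals trace(L) = 2|E|. The largest eigenvalue, 6, is at most the vertex count 8.

[0, 2, 2, 2, 4, 4, 4, 6]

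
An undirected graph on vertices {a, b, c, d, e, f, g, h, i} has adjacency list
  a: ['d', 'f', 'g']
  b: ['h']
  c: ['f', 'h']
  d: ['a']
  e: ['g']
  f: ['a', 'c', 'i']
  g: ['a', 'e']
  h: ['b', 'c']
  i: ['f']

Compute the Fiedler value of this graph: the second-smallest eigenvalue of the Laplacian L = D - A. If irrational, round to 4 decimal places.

0.1862

With the vertex order [a, b, c, d, e, f, g, h, i], the degrees are [3, 1, 2, 1, 1, 3, 2, 2, 1], giving D = diag(3, 1, 2, 1, 1, 3, 2, 2, 1) and L = D - A. The sorted Laplacian eigenvalues are [0, 0.1862, 0.4822, 0.7043, 1.4073, 2.1338, 2.8532, 3.5372, 4.6958]; the algebraic connectivity is the second entry, 0.1862. The largest eigenvalue, 4.6958, is at most the vertex count 9. By the matrix-tree theorem the graph has (1/9) * product of the nonzero eigenvalues = 1 spanning tree.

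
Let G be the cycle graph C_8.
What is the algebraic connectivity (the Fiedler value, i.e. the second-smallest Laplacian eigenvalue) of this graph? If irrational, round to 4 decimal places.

The graph has 8 vertices and degree multiset [2, 2, 2, 2, 2, 2, 2, 2]; D is the diagonal matrix of degrees and L = D - A. Computing the eigenvalues of L and sorting gives [0, 0.5858, 0.5858, 2, 2, 3.4142, 3.4142, 4]. The Fiedler value lambda_2 = 0.5858 is strictly positive, so the graph is connected. The eigenvalues sum to 16, which equals trace(L) = 2|E|.

0.5858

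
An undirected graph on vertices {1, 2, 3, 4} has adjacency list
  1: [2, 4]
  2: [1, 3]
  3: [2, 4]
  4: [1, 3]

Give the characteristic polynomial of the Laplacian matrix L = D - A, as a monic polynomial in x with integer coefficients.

With the vertex order [1, 2, 3, 4], the degrees are [2, 2, 2, 2], giving D = diag(2, 2, 2, 2) and L = D - A. L has integer entries, so p(x) = det(xI - L) has integer coefficients. Expanding the determinant yields x^4 - 8x^3 + 20x^2 - 16x. The constant term is 0 because L is singular (the all-ones vector lies in its kernel). The eigenvalues sum to 8, which equals trace(L) = 2|E|.

x^4 - 8x^3 + 20x^2 - 16x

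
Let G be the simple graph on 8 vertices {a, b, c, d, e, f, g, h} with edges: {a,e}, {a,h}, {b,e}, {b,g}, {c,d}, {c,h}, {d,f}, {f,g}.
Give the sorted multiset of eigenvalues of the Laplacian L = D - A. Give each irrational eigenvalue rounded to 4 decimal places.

With the vertex order [a, b, c, d, e, f, g, h], the degrees are [2, 2, 2, 2, 2, 2, 2, 2], giving D = diag(2, 2, 2, 2, 2, 2, 2, 2) and L = D - A. L is symmetric positive semidefinite, so every eigenvalue is real and nonnegative. The single zero eigenvalue shows the graph is connected.

[0, 0.5858, 0.5858, 2, 2, 3.4142, 3.4142, 4]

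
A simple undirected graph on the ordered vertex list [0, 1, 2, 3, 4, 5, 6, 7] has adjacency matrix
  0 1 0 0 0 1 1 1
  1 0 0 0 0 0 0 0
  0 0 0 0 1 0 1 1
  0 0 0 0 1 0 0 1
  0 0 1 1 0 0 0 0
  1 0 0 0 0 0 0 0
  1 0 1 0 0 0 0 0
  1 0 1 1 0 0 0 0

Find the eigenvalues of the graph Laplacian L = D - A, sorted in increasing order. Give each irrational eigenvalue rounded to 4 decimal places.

Reading degrees in the order [0, 1, 2, 3, 4, 5, 6, 7] gives [4, 1, 3, 2, 2, 1, 2, 3]; set D = diag(4, 1, 3, 2, 2, 1, 2, 3) and form L = D - A. Diagonalising L (or applying a numerical eigensolver to the 8x8 matrix) gives the spectrum above. The single zero eigenvalue shows the graph is connected. The largest eigenvalue, 5.5616, is at most the vertex count 8.

[0, 0.5188, 1, 1.4384, 2.3111, 3, 4.1701, 5.5616]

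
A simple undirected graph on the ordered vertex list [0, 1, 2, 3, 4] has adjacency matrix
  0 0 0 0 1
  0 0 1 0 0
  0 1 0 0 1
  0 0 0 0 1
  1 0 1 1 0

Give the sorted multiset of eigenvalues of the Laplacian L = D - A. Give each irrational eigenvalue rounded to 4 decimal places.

With the vertex order [0, 1, 2, 3, 4], the degrees are [1, 1, 2, 1, 3], giving D = diag(1, 1, 2, 1, 3) and L = D - A. Diagonalising L (or applying a numerical eigensolver to the 5x5 matrix) gives the spectrum above. The single zero eigenvalue shows the graph is connected. There is one zero in the spectrum, matching the 1 component.

[0, 0.5188, 1, 2.3111, 4.1701]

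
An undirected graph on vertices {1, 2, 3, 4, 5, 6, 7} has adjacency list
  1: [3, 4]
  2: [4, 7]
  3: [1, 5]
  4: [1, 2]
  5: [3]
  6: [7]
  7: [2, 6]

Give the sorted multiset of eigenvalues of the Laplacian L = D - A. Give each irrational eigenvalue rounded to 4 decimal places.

Each diagonal entry of L is the vertex degree and each off-diagonal entry is -1 where an edge is present, 0 otherwise; in the order [1, 2, 3, 4, 5, 6, 7] the diagonal is [2, 2, 2, 2, 1, 1, 2]. L is symmetric positive semidefinite, so every eigenvalue is real and nonnegative. The single zero eigenvalue shows the graph is connected. The eigenvalues sum to 12, which equals trace(L) = 2|E|.

[0, 0.1981, 0.7530, 1.5550, 2.4450, 3.2470, 3.8019]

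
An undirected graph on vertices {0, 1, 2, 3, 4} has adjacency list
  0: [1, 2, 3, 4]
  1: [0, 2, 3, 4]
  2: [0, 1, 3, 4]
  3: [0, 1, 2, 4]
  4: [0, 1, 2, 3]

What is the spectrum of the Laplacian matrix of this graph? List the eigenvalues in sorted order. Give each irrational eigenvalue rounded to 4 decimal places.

Each diagonal entry of L is the vertex degree and each off-diagonal entry is -1 where an edge is present, 0 otherwise; in the order [0, 1, 2, 3, 4] the diagonal is [4, 4, 4, 4, 4]. The multiplicity of 0 as a Laplacian eigenvalue equals the number of connected components.

[0, 5, 5, 5, 5]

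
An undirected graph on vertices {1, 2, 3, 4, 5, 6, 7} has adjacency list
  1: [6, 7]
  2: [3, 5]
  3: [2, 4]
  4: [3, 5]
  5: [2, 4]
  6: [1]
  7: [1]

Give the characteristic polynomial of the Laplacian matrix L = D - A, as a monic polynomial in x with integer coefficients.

Reading degrees in the order [1, 2, 3, 4, 5, 6, 7] gives [2, 2, 2, 2, 2, 1, 1]; set D = diag(2, 2, 2, 2, 2, 1, 1) and form L = D - A. The eigenvalues of L are [0, 0, 1, 2, 2, 3, 4]; the characteristic polynomial is the product of (x - lambda_i), which multiplies out to x^7 - 12x^6 + 55x^5 - 120x^4 + 124x^3 - 48x^2. The coefficient of x^6 equals -trace(L) = -12, matching the sum of degrees. The eigenvalues sum to 12, which equals trace(L) = 2|E|.

x^7 - 12x^6 + 55x^5 - 120x^4 + 124x^3 - 48x^2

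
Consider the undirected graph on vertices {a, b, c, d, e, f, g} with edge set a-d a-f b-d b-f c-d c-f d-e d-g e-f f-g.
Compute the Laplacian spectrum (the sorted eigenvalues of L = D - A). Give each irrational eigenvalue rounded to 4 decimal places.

With the vertex order [a, b, c, d, e, f, g], the degrees are [2, 2, 2, 5, 2, 5, 2], giving D = diag(2, 2, 2, 5, 2, 5, 2) and L = D - A. Diagonalising L (or applying a numerical eigensolver to the 7x7 matrix) gives the spectrum above. The largest eigenvalue, 7, is at most the vertex count 7.

[0, 2, 2, 2, 2, 5, 7]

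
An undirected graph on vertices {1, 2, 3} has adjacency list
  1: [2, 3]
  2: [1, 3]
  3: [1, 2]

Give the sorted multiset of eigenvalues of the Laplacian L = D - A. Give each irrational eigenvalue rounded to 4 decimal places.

With the vertex order [1, 2, 3], the degrees are [2, 2, 2], giving D = diag(2, 2, 2) and L = D - A. The multiplicity of 0 as a Laplacian eigenvalue equals the number of connected components. The single zero eigenvalue shows the graph is connected. There is one zero in the spectrum, matching the 1 component.

[0, 3, 3]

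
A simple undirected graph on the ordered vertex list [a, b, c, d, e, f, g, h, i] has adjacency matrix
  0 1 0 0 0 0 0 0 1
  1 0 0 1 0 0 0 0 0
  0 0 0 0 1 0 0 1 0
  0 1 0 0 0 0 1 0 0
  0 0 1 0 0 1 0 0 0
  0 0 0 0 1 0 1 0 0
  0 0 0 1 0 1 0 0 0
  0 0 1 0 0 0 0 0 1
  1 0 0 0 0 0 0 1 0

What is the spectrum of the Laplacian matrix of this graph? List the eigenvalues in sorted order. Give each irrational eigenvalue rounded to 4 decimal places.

Reading degrees in the order [a, b, c, d, e, f, g, h, i] gives [2, 2, 2, 2, 2, 2, 2, 2, 2]; set D = diag(2, 2, 2, 2, 2, 2, 2, 2, 2) and form L = D - A. L is symmetric positive semidefinite, so every eigenvalue is real and nonnegative. The single zero eigenvalue shows the graph is connected.

[0, 0.4679, 0.4679, 1.6527, 1.6527, 3, 3, 3.8794, 3.8794]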